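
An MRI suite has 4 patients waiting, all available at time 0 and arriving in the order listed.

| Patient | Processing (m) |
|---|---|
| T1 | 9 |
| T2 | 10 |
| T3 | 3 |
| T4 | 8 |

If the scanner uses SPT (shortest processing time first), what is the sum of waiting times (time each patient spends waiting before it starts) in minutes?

SPT (increasing processing time): T3 T4 T1 T2.
T3: waits 0, runs 0→3
T4: waits 3, runs 3→11
T1: waits 11, runs 11→20
T2: waits 20, runs 20→30
Sum = 0+3+11+20 = 34.

34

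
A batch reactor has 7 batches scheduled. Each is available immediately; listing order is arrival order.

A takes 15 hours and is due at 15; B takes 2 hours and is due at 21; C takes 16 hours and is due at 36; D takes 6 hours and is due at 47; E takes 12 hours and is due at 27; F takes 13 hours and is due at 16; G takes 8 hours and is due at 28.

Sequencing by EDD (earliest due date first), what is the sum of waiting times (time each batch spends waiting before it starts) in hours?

231

EDD (increasing due date): A F B E G C D.
A: waits 0, runs 0→15
F: waits 15, runs 15→28
B: waits 28, runs 28→30
E: waits 30, runs 30→42
G: waits 42, runs 42→50
C: waits 50, runs 50→66
D: waits 66, runs 66→72
Sum = 0+15+28+30+42+50+66 = 231.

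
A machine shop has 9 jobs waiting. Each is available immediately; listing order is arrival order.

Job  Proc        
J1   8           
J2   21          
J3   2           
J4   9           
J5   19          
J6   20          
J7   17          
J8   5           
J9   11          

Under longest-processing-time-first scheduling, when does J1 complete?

105

LPT (decreasing processing time): J2 J6 J5 J7 J9 J4 J1 J8 J3.
J2: 0→21
J6: 21→41
J5: 41→60
J7: 60→77
J9: 77→88
J4: 88→97
J1: 97→105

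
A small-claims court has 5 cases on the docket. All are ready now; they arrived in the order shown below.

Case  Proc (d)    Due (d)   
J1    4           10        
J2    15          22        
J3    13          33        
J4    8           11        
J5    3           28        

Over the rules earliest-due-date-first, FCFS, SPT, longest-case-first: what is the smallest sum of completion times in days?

EDD (increasing due date): J1 J4 J2 J5 J3.
J1: 0→4
J4: 4→12
J2: 12→27
J5: 27→30
J3: 30→43
Sum = 4+12+27+30+43 = 116.
FIFO (arrival order): J1 J2 J3 J4 J5.
J1: 0→4
J2: 4→19
J3: 19→32
J4: 32→40
J5: 40→43
Sum = 4+19+32+40+43 = 138.
SPT (increasing processing time): J5 J1 J4 J3 J2.
J5: 0→3
J1: 3→7
J4: 7→15
J3: 15→28
J2: 28→43
Sum = 3+7+15+28+43 = 96.
LPT (decreasing processing time): J2 J3 J4 J1 J5.
J2: 0→15
J3: 15→28
J4: 28→36
J1: 36→40
J5: 40→43
Sum = 15+28+36+40+43 = 162.
EDD 116, FIFO 138, SPT 96, LPT 162 → minimum 96.

96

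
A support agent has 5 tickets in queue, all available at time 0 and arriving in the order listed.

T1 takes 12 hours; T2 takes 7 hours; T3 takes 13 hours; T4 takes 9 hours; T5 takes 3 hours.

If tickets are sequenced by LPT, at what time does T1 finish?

LPT (decreasing processing time): T3 T1 T4 T2 T5.
T3: 0→13
T1: 13→25

25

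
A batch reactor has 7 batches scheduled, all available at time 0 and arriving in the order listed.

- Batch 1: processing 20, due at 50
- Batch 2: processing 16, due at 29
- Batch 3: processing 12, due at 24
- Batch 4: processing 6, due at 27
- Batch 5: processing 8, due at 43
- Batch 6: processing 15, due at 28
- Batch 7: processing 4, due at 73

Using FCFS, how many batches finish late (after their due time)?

6

FIFO (arrival order): Batch 1 Batch 2 Batch 3 Batch 4 Batch 5 Batch 6 Batch 7.
Batch 1: 0→20, due 50, tardiness 0
Batch 2: 20→36, due 29, tardiness 7
Batch 3: 36→48, due 24, tardiness 24
Batch 4: 48→54, due 27, tardiness 27
Batch 5: 54→62, due 43, tardiness 19
Batch 6: 62→77, due 28, tardiness 49
Batch 7: 77→81, due 73, tardiness 8
Late batches: 6.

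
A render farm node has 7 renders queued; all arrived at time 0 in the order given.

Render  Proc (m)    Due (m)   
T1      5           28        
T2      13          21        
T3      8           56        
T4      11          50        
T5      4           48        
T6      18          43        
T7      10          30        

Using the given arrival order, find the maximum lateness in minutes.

39

FIFO (arrival order): T1 T2 T3 T4 T5 T6 T7.
T1: 0→5, due 28, lateness -23
T2: 5→18, due 21, lateness -3
T3: 18→26, due 56, lateness -30
T4: 26→37, due 50, lateness -13
T5: 37→41, due 48, lateness -7
T6: 41→59, due 43, lateness 16
T7: 59→69, due 30, lateness 39
Maximum = 39.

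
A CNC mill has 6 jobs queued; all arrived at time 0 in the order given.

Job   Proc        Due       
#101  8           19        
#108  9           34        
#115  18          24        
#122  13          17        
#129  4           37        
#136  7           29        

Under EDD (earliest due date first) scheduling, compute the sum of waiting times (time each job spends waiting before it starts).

174

EDD (increasing due date): #122 #101 #115 #136 #108 #129.
#122: waits 0, runs 0→13
#101: waits 13, runs 13→21
#115: waits 21, runs 21→39
#136: waits 39, runs 39→46
#108: waits 46, runs 46→55
#129: waits 55, runs 55→59
Sum = 0+13+21+39+46+55 = 174.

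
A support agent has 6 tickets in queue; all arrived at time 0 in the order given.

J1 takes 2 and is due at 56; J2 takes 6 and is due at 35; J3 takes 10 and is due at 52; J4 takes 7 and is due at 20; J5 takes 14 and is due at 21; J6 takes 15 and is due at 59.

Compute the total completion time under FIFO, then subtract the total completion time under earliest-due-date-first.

FIFO (arrival order): J1 J2 J3 J4 J5 J6.
J1: 0→2
J2: 2→8
J3: 8→18
J4: 18→25
J5: 25→39
J6: 39→54
Sum = 2+8+18+25+39+54 = 146.
EDD (increasing due date): J4 J5 J2 J3 J1 J6.
J4: 0→7
J5: 7→21
J2: 21→27
J3: 27→37
J1: 37→39
J6: 39→54
Sum = 7+21+27+37+39+54 = 185.
Difference = 146 − 185 = -39.

-39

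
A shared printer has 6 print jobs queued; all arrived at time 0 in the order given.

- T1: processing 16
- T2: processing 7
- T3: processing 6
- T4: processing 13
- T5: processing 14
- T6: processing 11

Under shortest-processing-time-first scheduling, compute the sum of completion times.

198

SPT (increasing processing time): T3 T2 T6 T4 T5 T1.
T3: 0→6
T2: 6→13
T6: 13→24
T4: 24→37
T5: 37→51
T1: 51→67
Sum = 6+13+24+37+51+67 = 198.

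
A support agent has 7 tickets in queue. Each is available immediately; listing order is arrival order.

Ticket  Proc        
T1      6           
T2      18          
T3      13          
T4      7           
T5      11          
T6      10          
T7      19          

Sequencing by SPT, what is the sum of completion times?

SPT (increasing processing time): T1 T4 T6 T5 T3 T2 T7.
T1: 0→6
T4: 6→13
T6: 13→23
T5: 23→34
T3: 34→47
T2: 47→65
T7: 65→84
Sum = 6+13+23+34+47+65+84 = 272.

272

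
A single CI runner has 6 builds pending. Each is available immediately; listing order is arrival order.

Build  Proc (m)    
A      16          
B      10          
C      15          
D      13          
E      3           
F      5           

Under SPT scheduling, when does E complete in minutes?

SPT (increasing processing time): E F B D C A.
E: 0→3

3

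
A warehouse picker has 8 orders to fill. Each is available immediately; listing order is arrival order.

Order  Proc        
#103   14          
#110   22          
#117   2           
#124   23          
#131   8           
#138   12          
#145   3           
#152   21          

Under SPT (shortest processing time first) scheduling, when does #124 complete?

SPT (increasing processing time): #117 #145 #131 #138 #103 #152 #110 #124.
#117: 0→2
#145: 2→5
#131: 5→13
#138: 13→25
#103: 25→39
#152: 39→60
#110: 60→82
#124: 82→105

105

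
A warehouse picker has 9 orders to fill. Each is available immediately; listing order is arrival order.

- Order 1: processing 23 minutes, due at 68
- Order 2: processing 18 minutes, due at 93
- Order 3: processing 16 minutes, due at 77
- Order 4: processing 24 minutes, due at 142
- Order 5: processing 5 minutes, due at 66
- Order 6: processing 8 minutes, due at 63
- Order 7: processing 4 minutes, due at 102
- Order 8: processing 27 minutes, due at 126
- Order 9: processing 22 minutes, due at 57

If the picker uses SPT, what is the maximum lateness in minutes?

SPT (increasing processing time): Order 7 Order 5 Order 6 Order 3 Order 2 Order 9 Order 1 Order 4 Order 8.
Order 7: 0→4, due 102, lateness -98
Order 5: 4→9, due 66, lateness -57
Order 6: 9→17, due 63, lateness -46
Order 3: 17→33, due 77, lateness -44
Order 2: 33→51, due 93, lateness -42
Order 9: 51→73, due 57, lateness 16
Order 1: 73→96, due 68, lateness 28
Order 4: 96→120, due 142, lateness -22
Order 8: 120→147, due 126, lateness 21
Maximum = 28.

28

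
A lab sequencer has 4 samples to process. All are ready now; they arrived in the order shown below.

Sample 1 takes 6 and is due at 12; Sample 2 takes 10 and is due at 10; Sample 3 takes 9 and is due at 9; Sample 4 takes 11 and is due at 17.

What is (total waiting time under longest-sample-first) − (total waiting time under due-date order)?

LPT (decreasing processing time): Sample 4 Sample 2 Sample 3 Sample 1.
Sample 4: waits 0, runs 0→11
Sample 2: waits 11, runs 11→21
Sample 3: waits 21, runs 21→30
Sample 1: waits 30, runs 30→36
Sum = 0+11+21+30 = 62.
EDD (increasing due date): Sample 3 Sample 2 Sample 1 Sample 4.
Sample 3: waits 0, runs 0→9
Sample 2: waits 9, runs 9→19
Sample 1: waits 19, runs 19→25
Sample 4: waits 25, runs 25→36
Sum = 0+9+19+25 = 53.
Difference = 62 − 53 = 9.

9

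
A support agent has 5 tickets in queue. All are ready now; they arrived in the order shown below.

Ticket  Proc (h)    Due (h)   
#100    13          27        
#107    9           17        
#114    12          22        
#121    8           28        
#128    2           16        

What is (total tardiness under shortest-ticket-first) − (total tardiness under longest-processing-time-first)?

SPT (increasing processing time): #128 #121 #107 #114 #100.
#128: 0→2, due 16, tardiness 0
#121: 2→10, due 28, tardiness 0
#107: 10→19, due 17, tardiness 2
#114: 19→31, due 22, tardiness 9
#100: 31→44, due 27, tardiness 17
Sum = 0+0+2+9+17 = 28.
LPT (decreasing processing time): #100 #114 #107 #121 #128.
#100: 0→13, due 27, tardiness 0
#114: 13→25, due 22, tardiness 3
#107: 25→34, due 17, tardiness 17
#121: 34→42, due 28, tardiness 14
#128: 42→44, due 16, tardiness 28
Sum = 0+3+17+14+28 = 62.
Difference = 28 − 62 = -34.

-34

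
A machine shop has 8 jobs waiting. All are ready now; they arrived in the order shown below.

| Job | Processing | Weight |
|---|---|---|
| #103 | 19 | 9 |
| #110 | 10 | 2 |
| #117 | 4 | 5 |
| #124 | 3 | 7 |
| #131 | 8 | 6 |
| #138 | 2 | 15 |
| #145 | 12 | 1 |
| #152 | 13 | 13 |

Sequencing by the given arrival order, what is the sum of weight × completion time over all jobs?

2581

FIFO (arrival order): #103 #110 #117 #124 #131 #138 #145 #152.
#103: finishes 19, weight 9, w·C = 171
#110: finishes 29, weight 2, w·C = 58
#117: finishes 33, weight 5, w·C = 165
#124: finishes 36, weight 7, w·C = 252
#131: finishes 44, weight 6, w·C = 264
#138: finishes 46, weight 15, w·C = 690
#145: finishes 58, weight 1, w·C = 58
#152: finishes 71, weight 13, w·C = 923
Sum = 171+58+165+252+264+690+58+923 = 2581.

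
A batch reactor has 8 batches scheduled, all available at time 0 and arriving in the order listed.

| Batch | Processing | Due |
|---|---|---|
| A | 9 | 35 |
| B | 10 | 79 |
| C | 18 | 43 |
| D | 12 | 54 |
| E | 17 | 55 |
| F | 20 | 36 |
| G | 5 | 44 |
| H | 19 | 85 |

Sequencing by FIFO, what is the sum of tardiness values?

133

FIFO (arrival order): A B C D E F G H.
A: 0→9, due 35, tardiness 0
B: 9→19, due 79, tardiness 0
C: 19→37, due 43, tardiness 0
D: 37→49, due 54, tardiness 0
E: 49→66, due 55, tardiness 11
F: 66→86, due 36, tardiness 50
G: 86→91, due 44, tardiness 47
H: 91→110, due 85, tardiness 25
Sum = 0+0+0+0+11+50+47+25 = 133.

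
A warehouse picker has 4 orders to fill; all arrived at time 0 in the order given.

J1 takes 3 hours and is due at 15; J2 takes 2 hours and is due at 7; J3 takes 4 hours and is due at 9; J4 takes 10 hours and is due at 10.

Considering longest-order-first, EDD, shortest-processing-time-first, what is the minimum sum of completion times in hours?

35

LPT (decreasing processing time): J4 J3 J1 J2.
J4: 0→10
J3: 10→14
J1: 14→17
J2: 17→19
Sum = 10+14+17+19 = 60.
EDD (increasing due date): J2 J3 J4 J1.
J2: 0→2
J3: 2→6
J4: 6→16
J1: 16→19
Sum = 2+6+16+19 = 43.
SPT (increasing processing time): J2 J1 J3 J4.
J2: 0→2
J1: 2→5
J3: 5→9
J4: 9→19
Sum = 2+5+9+19 = 35.
LPT 60, EDD 43, SPT 35 → minimum 35.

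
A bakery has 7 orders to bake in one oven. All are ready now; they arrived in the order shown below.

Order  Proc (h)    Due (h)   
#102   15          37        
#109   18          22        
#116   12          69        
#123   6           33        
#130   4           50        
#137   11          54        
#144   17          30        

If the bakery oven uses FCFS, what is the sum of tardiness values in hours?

99

FIFO (arrival order): #102 #109 #116 #123 #130 #137 #144.
#102: 0→15, due 37, tardiness 0
#109: 15→33, due 22, tardiness 11
#116: 33→45, due 69, tardiness 0
#123: 45→51, due 33, tardiness 18
#130: 51→55, due 50, tardiness 5
#137: 55→66, due 54, tardiness 12
#144: 66→83, due 30, tardiness 53
Sum = 0+11+0+18+5+12+53 = 99.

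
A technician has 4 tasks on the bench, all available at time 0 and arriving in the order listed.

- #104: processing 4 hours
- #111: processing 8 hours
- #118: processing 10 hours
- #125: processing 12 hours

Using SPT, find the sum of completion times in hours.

72

SPT (increasing processing time): #104 #111 #118 #125.
#104: 0→4
#111: 4→12
#118: 12→22
#125: 22→34
Sum = 4+12+22+34 = 72.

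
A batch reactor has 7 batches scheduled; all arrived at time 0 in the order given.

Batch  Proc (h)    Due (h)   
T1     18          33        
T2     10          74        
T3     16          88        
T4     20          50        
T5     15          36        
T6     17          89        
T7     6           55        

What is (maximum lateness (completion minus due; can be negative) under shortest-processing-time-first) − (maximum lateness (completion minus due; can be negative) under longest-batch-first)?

SPT (increasing processing time): T7 T2 T5 T3 T6 T1 T4.
T7: 0→6, due 55, lateness -49
T2: 6→16, due 74, lateness -58
T5: 16→31, due 36, lateness -5
T3: 31→47, due 88, lateness -41
T6: 47→64, due 89, lateness -25
T1: 64→82, due 33, lateness 49
T4: 82→102, due 50, lateness 52
Maximum = 52.
LPT (decreasing processing time): T4 T1 T6 T3 T5 T2 T7.
T4: 0→20, due 50, lateness -30
T1: 20→38, due 33, lateness 5
T6: 38→55, due 89, lateness -34
T3: 55→71, due 88, lateness -17
T5: 71→86, due 36, lateness 50
T2: 86→96, due 74, lateness 22
T7: 96→102, due 55, lateness 47
Maximum = 50.
Difference = 52 − 50 = 2.

2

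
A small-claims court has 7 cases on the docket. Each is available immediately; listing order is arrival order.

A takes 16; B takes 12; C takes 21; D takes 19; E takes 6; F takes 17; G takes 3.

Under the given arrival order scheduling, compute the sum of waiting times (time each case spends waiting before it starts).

FIFO (arrival order): A B C D E F G.
A: waits 0, runs 0→16
B: waits 16, runs 16→28
C: waits 28, runs 28→49
D: waits 49, runs 49→68
E: waits 68, runs 68→74
F: waits 74, runs 74→91
G: waits 91, runs 91→94
Sum = 0+16+28+49+68+74+91 = 326.

326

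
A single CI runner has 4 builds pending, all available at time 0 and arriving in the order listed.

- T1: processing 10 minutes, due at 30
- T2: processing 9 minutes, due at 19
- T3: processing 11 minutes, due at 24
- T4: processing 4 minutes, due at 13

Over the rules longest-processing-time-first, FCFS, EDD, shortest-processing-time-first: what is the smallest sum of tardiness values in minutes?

4

LPT (decreasing processing time): T3 T1 T2 T4.
T3: 0→11, due 24, tardiness 0
T1: 11→21, due 30, tardiness 0
T2: 21→30, due 19, tardiness 11
T4: 30→34, due 13, tardiness 21
Sum = 0+0+11+21 = 32.
FIFO (arrival order): T1 T2 T3 T4.
T1: 0→10, due 30, tardiness 0
T2: 10→19, due 19, tardiness 0
T3: 19→30, due 24, tardiness 6
T4: 30→34, due 13, tardiness 21
Sum = 0+0+6+21 = 27.
EDD (increasing due date): T4 T2 T3 T1.
T4: 0→4, due 13, tardiness 0
T2: 4→13, due 19, tardiness 0
T3: 13→24, due 24, tardiness 0
T1: 24→34, due 30, tardiness 4
Sum = 0+0+0+4 = 4.
SPT (increasing processing time): T4 T2 T1 T3.
T4: 0→4, due 13, tardiness 0
T2: 4→13, due 19, tardiness 0
T1: 13→23, due 30, tardiness 0
T3: 23→34, due 24, tardiness 10
Sum = 0+0+0+10 = 10.
LPT 32, FIFO 27, EDD 4, SPT 10 → minimum 4.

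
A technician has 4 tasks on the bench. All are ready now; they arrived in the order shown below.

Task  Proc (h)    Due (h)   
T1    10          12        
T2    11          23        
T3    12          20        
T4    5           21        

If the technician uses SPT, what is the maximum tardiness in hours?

SPT (increasing processing time): T4 T1 T2 T3.
T4: 0→5, due 21, tardiness 0
T1: 5→15, due 12, tardiness 3
T2: 15→26, due 23, tardiness 3
T3: 26→38, due 20, tardiness 18
Maximum = 18.

18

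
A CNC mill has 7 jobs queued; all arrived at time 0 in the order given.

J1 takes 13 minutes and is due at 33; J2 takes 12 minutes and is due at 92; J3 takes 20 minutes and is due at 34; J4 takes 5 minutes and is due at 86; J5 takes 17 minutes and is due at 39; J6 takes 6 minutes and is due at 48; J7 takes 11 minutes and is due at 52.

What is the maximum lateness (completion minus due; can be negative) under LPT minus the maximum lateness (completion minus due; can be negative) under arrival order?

-1

LPT (decreasing processing time): J3 J5 J1 J2 J7 J6 J4.
J3: 0→20, due 34, lateness -14
J5: 20→37, due 39, lateness -2
J1: 37→50, due 33, lateness 17
J2: 50→62, due 92, lateness -30
J7: 62→73, due 52, lateness 21
J6: 73→79, due 48, lateness 31
J4: 79→84, due 86, lateness -2
Maximum = 31.
FIFO (arrival order): J1 J2 J3 J4 J5 J6 J7.
J1: 0→13, due 33, lateness -20
J2: 13→25, due 92, lateness -67
J3: 25→45, due 34, lateness 11
J4: 45→50, due 86, lateness -36
J5: 50→67, due 39, lateness 28
J6: 67→73, due 48, lateness 25
J7: 73→84, due 52, lateness 32
Maximum = 32.
Difference = 31 − 32 = -1.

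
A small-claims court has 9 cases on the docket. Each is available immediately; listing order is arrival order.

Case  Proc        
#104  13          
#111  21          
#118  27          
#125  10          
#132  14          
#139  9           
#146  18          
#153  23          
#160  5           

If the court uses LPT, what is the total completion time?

857

LPT (decreasing processing time): #118 #153 #111 #146 #132 #104 #125 #139 #160.
#118: 0→27
#153: 27→50
#111: 50→71
#146: 71→89
#132: 89→103
#104: 103→116
#125: 116→126
#139: 126→135
#160: 135→140
Sum = 27+50+71+89+103+116+126+135+140 = 857.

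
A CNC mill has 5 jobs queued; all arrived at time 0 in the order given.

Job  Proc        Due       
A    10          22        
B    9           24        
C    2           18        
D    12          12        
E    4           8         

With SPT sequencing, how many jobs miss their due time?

SPT (increasing processing time): C E B A D.
C: 0→2, due 18, tardiness 0
E: 2→6, due 8, tardiness 0
B: 6→15, due 24, tardiness 0
A: 15→25, due 22, tardiness 3
D: 25→37, due 12, tardiness 25
Late jobs: 2.

2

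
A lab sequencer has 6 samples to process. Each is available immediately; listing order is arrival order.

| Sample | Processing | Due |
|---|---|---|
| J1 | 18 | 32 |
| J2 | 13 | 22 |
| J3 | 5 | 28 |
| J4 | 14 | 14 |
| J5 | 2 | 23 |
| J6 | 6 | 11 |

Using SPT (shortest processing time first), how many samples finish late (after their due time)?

SPT (increasing processing time): J5 J3 J6 J2 J4 J1.
J5: 0→2, due 23, tardiness 0
J3: 2→7, due 28, tardiness 0
J6: 7→13, due 11, tardiness 2
J2: 13→26, due 22, tardiness 4
J4: 26→40, due 14, tardiness 26
J1: 40→58, due 32, tardiness 26
Late samples: 4.

4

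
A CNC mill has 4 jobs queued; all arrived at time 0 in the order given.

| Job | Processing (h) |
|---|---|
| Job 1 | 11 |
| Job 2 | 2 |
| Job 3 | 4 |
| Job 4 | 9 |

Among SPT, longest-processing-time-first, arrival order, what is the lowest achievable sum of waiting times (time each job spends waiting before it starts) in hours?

23

SPT (increasing processing time): Job 2 Job 3 Job 4 Job 1.
Job 2: waits 0, runs 0→2
Job 3: waits 2, runs 2→6
Job 4: waits 6, runs 6→15
Job 1: waits 15, runs 15→26
Sum = 0+2+6+15 = 23.
LPT (decreasing processing time): Job 1 Job 4 Job 3 Job 2.
Job 1: waits 0, runs 0→11
Job 4: waits 11, runs 11→20
Job 3: waits 20, runs 20→24
Job 2: waits 24, runs 24→26
Sum = 0+11+20+24 = 55.
FIFO (arrival order): Job 1 Job 2 Job 3 Job 4.
Job 1: waits 0, runs 0→11
Job 2: waits 11, runs 11→13
Job 3: waits 13, runs 13→17
Job 4: waits 17, runs 17→26
Sum = 0+11+13+17 = 41.
SPT 23, LPT 55, FIFO 41 → minimum 23.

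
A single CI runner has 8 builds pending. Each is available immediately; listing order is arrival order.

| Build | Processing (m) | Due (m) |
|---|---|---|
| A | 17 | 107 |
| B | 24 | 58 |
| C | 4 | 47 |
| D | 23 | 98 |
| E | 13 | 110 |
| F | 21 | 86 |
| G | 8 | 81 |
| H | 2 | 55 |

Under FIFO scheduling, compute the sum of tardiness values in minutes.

102

FIFO (arrival order): A B C D E F G H.
A: 0→17, due 107, tardiness 0
B: 17→41, due 58, tardiness 0
C: 41→45, due 47, tardiness 0
D: 45→68, due 98, tardiness 0
E: 68→81, due 110, tardiness 0
F: 81→102, due 86, tardiness 16
G: 102→110, due 81, tardiness 29
H: 110→112, due 55, tardiness 57
Sum = 0+0+0+0+0+16+29+57 = 102.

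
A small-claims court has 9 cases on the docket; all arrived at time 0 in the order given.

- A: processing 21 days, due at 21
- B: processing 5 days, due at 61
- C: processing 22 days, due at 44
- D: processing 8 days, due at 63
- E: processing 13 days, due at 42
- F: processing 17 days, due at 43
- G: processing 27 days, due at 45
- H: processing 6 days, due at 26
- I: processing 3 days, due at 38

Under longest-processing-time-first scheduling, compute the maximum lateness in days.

LPT (decreasing processing time): G C A F E D H B I.
G: 0→27, due 45, lateness -18
C: 27→49, due 44, lateness 5
A: 49→70, due 21, lateness 49
F: 70→87, due 43, lateness 44
E: 87→100, due 42, lateness 58
D: 100→108, due 63, lateness 45
H: 108→114, due 26, lateness 88
B: 114→119, due 61, lateness 58
I: 119→122, due 38, lateness 84
Maximum = 88.

88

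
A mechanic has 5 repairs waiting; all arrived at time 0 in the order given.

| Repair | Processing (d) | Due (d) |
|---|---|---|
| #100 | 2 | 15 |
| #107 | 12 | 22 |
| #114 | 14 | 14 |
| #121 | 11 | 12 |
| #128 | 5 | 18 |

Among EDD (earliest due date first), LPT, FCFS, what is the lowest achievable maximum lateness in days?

EDD (increasing due date): #121 #114 #100 #128 #107.
#121: 0→11, due 12, lateness -1
#114: 11→25, due 14, lateness 11
#100: 25→27, due 15, lateness 12
#128: 27→32, due 18, lateness 14
#107: 32→44, due 22, lateness 22
Maximum = 22.
LPT (decreasing processing time): #114 #107 #121 #128 #100.
#114: 0→14, due 14, lateness 0
#107: 14→26, due 22, lateness 4
#121: 26→37, due 12, lateness 25
#128: 37→42, due 18, lateness 24
#100: 42→44, due 15, lateness 29
Maximum = 29.
FIFO (arrival order): #100 #107 #114 #121 #128.
#100: 0→2, due 15, lateness -13
#107: 2→14, due 22, lateness -8
#114: 14→28, due 14, lateness 14
#121: 28→39, due 12, lateness 27
#128: 39→44, due 18, lateness 26
Maximum = 27.
EDD 22, LPT 29, FIFO 27 → minimum 22.

22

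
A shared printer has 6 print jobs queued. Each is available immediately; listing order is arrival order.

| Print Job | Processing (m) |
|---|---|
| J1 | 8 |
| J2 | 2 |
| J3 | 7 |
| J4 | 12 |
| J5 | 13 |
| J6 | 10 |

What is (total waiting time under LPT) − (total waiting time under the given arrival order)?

60

LPT (decreasing processing time): J5 J4 J6 J1 J3 J2.
J5: waits 0, runs 0→13
J4: waits 13, runs 13→25
J6: waits 25, runs 25→35
J1: waits 35, runs 35→43
J3: waits 43, runs 43→50
J2: waits 50, runs 50→52
Sum = 0+13+25+35+43+50 = 166.
FIFO (arrival order): J1 J2 J3 J4 J5 J6.
J1: waits 0, runs 0→8
J2: waits 8, runs 8→10
J3: waits 10, runs 10→17
J4: waits 17, runs 17→29
J5: waits 29, runs 29→42
J6: waits 42, runs 42→52
Sum = 0+8+10+17+29+42 = 106.
Difference = 166 − 106 = 60.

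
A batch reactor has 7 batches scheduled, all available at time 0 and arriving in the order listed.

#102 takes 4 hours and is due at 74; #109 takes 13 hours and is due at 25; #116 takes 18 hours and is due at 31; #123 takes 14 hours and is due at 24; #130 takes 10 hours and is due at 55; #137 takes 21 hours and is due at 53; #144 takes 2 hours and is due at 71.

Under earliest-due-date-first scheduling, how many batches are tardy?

EDD (increasing due date): #123 #109 #116 #137 #130 #144 #102.
#123: 0→14, due 24, tardiness 0
#109: 14→27, due 25, tardiness 2
#116: 27→45, due 31, tardiness 14
#137: 45→66, due 53, tardiness 13
#130: 66→76, due 55, tardiness 21
#144: 76→78, due 71, tardiness 7
#102: 78→82, due 74, tardiness 8
Late batches: 6.

6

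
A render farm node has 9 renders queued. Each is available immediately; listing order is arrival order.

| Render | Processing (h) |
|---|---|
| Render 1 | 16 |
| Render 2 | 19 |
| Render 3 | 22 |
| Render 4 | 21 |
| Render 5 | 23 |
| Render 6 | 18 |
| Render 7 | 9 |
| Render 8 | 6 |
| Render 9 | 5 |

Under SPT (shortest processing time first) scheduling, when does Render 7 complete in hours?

20

SPT (increasing processing time): Render 9 Render 8 Render 7 Render 1 Render 6 Render 2 Render 4 Render 3 Render 5.
Render 9: 0→5
Render 8: 5→11
Render 7: 11→20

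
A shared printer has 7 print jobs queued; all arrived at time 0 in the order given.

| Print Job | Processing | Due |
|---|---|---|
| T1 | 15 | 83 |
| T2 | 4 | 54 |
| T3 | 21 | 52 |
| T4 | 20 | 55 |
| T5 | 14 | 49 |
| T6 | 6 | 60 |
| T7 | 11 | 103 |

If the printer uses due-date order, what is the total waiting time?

EDD (increasing due date): T5 T3 T2 T4 T6 T1 T7.
T5: waits 0, runs 0→14
T3: waits 14, runs 14→35
T2: waits 35, runs 35→39
T4: waits 39, runs 39→59
T6: waits 59, runs 59→65
T1: waits 65, runs 65→80
T7: waits 80, runs 80→91
Sum = 0+14+35+39+59+65+80 = 292.

292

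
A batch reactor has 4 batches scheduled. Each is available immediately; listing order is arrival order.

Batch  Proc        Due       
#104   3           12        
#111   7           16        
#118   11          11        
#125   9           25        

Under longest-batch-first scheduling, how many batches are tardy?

2

LPT (decreasing processing time): #118 #125 #111 #104.
#118: 0→11, due 11, tardiness 0
#125: 11→20, due 25, tardiness 0
#111: 20→27, due 16, tardiness 11
#104: 27→30, due 12, tardiness 18
Late batches: 2.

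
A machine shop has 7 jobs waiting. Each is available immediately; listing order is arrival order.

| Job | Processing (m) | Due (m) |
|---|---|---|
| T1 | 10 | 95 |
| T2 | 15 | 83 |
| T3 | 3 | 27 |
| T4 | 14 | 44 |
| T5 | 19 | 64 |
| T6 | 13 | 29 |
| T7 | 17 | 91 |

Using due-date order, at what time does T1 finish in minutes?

91

EDD (increasing due date): T3 T6 T4 T5 T2 T7 T1.
T3: 0→3
T6: 3→16
T4: 16→30
T5: 30→49
T2: 49→64
T7: 64→81
T1: 81→91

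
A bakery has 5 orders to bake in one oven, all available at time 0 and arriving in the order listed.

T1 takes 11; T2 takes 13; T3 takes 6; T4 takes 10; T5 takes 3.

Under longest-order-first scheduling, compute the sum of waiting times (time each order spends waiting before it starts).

LPT (decreasing processing time): T2 T1 T4 T3 T5.
T2: waits 0, runs 0→13
T1: waits 13, runs 13→24
T4: waits 24, runs 24→34
T3: waits 34, runs 34→40
T5: waits 40, runs 40→43
Sum = 0+13+24+34+40 = 111.

111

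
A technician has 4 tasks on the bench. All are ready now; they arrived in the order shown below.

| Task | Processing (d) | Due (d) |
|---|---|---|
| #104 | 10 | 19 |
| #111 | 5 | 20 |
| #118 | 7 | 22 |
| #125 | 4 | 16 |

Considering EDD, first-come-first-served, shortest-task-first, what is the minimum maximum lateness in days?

4

EDD (increasing due date): #125 #104 #111 #118.
#125: 0→4, due 16, lateness -12
#104: 4→14, due 19, lateness -5
#111: 14→19, due 20, lateness -1
#118: 19→26, due 22, lateness 4
Maximum = 4.
FIFO (arrival order): #104 #111 #118 #125.
#104: 0→10, due 19, lateness -9
#111: 10→15, due 20, lateness -5
#118: 15→22, due 22, lateness 0
#125: 22→26, due 16, lateness 10
Maximum = 10.
SPT (increasing processing time): #125 #111 #118 #104.
#125: 0→4, due 16, lateness -12
#111: 4→9, due 20, lateness -11
#118: 9→16, due 22, lateness -6
#104: 16→26, due 19, lateness 7
Maximum = 7.
EDD 4, FIFO 10, SPT 7 → minimum 4.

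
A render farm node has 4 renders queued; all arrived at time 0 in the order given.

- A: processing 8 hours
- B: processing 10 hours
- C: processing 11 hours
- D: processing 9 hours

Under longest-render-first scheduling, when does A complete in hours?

38

LPT (decreasing processing time): C B D A.
C: 0→11
B: 11→21
D: 21→30
A: 30→38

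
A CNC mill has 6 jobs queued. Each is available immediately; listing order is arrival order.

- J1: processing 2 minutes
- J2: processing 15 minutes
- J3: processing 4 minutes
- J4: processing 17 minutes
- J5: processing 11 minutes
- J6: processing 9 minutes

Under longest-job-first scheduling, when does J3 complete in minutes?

LPT (decreasing processing time): J4 J2 J5 J6 J3 J1.
J4: 0→17
J2: 17→32
J5: 32→43
J6: 43→52
J3: 52→56

56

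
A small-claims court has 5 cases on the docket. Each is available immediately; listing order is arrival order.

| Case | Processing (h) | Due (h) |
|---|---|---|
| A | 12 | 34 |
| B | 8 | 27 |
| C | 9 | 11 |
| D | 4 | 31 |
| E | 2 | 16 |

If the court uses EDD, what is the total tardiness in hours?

1

EDD (increasing due date): C E B D A.
C: 0→9, due 11, tardiness 0
E: 9→11, due 16, tardiness 0
B: 11→19, due 27, tardiness 0
D: 19→23, due 31, tardiness 0
A: 23→35, due 34, tardiness 1
Sum = 0+0+0+0+1 = 1.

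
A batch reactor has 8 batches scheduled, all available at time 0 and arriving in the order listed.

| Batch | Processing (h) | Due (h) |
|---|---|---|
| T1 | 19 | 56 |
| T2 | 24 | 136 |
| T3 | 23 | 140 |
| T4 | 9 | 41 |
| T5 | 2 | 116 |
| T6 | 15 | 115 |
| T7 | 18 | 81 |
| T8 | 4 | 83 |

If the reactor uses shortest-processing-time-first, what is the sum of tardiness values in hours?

SPT (increasing processing time): T5 T8 T4 T6 T7 T1 T3 T2.
T5: 0→2, due 116, tardiness 0
T8: 2→6, due 83, tardiness 0
T4: 6→15, due 41, tardiness 0
T6: 15→30, due 115, tardiness 0
T7: 30→48, due 81, tardiness 0
T1: 48→67, due 56, tardiness 11
T3: 67→90, due 140, tardiness 0
T2: 90→114, due 136, tardiness 0
Sum = 0+0+0+0+0+11+0+0 = 11.

11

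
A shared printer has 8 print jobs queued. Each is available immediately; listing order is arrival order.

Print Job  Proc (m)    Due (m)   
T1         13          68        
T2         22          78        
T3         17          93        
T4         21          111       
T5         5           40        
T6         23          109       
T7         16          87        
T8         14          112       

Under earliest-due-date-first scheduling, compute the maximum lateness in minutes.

EDD (increasing due date): T5 T1 T2 T7 T3 T6 T4 T8.
T5: 0→5, due 40, lateness -35
T1: 5→18, due 68, lateness -50
T2: 18→40, due 78, lateness -38
T7: 40→56, due 87, lateness -31
T3: 56→73, due 93, lateness -20
T6: 73→96, due 109, lateness -13
T4: 96→117, due 111, lateness 6
T8: 117→131, due 112, lateness 19
Maximum = 19.

19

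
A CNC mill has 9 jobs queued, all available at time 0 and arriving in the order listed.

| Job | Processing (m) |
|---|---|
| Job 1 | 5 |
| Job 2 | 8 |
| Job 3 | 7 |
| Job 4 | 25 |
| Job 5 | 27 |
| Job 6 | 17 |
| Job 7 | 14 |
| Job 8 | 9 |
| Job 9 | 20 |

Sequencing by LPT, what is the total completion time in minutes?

834

LPT (decreasing processing time): Job 5 Job 4 Job 9 Job 6 Job 7 Job 8 Job 2 Job 3 Job 1.
Job 5: 0→27
Job 4: 27→52
Job 9: 52→72
Job 6: 72→89
Job 7: 89→103
Job 8: 103→112
Job 2: 112→120
Job 3: 120→127
Job 1: 127→132
Sum = 27+52+72+89+103+112+120+127+132 = 834.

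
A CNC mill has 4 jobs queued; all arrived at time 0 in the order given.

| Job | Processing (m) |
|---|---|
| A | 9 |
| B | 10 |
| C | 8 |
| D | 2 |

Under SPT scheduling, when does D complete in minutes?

2

SPT (increasing processing time): D C A B.
D: 0→2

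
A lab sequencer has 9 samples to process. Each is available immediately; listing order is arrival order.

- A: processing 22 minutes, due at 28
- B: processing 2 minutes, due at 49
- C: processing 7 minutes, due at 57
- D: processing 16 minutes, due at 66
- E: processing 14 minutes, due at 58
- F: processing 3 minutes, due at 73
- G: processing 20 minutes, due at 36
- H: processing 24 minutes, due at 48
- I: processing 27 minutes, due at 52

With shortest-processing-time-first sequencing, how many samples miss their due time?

SPT (increasing processing time): B F C E D G A H I.
B: 0→2, due 49, tardiness 0
F: 2→5, due 73, tardiness 0
C: 5→12, due 57, tardiness 0
E: 12→26, due 58, tardiness 0
D: 26→42, due 66, tardiness 0
G: 42→62, due 36, tardiness 26
A: 62→84, due 28, tardiness 56
H: 84→108, due 48, tardiness 60
I: 108→135, due 52, tardiness 83
Late samples: 4.

4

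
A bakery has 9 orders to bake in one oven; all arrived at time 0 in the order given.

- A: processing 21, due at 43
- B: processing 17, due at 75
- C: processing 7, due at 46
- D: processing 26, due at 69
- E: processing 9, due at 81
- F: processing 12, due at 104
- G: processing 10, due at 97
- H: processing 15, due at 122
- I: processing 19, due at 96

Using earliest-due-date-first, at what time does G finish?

109

EDD (increasing due date): A C D B E I G F H.
A: 0→21
C: 21→28
D: 28→54
B: 54→71
E: 71→80
I: 80→99
G: 99→109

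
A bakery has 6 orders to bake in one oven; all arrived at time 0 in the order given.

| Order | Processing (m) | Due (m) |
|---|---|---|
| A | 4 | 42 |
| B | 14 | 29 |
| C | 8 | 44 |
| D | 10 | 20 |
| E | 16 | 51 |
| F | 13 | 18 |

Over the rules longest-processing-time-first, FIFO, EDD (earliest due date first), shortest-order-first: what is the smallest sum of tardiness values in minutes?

30

LPT (decreasing processing time): E B F D C A.
E: 0→16, due 51, tardiness 0
B: 16→30, due 29, tardiness 1
F: 30→43, due 18, tardiness 25
D: 43→53, due 20, tardiness 33
C: 53→61, due 44, tardiness 17
A: 61→65, due 42, tardiness 23
Sum = 0+1+25+33+17+23 = 99.
FIFO (arrival order): A B C D E F.
A: 0→4, due 42, tardiness 0
B: 4→18, due 29, tardiness 0
C: 18→26, due 44, tardiness 0
D: 26→36, due 20, tardiness 16
E: 36→52, due 51, tardiness 1
F: 52→65, due 18, tardiness 47
Sum = 0+0+0+16+1+47 = 64.
EDD (increasing due date): F D B A C E.
F: 0→13, due 18, tardiness 0
D: 13→23, due 20, tardiness 3
B: 23→37, due 29, tardiness 8
A: 37→41, due 42, tardiness 0
C: 41→49, due 44, tardiness 5
E: 49→65, due 51, tardiness 14
Sum = 0+3+8+0+5+14 = 30.
SPT (increasing processing time): A C D F B E.
A: 0→4, due 42, tardiness 0
C: 4→12, due 44, tardiness 0
D: 12→22, due 20, tardiness 2
F: 22→35, due 18, tardiness 17
B: 35→49, due 29, tardiness 20
E: 49→65, due 51, tardiness 14
Sum = 0+0+2+17+20+14 = 53.
LPT 99, FIFO 64, EDD 30, SPT 53 → minimum 30.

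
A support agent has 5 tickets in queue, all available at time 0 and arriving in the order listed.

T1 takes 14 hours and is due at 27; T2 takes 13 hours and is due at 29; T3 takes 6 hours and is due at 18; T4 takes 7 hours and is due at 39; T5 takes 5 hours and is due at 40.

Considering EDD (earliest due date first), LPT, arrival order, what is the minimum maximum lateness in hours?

5

EDD (increasing due date): T3 T1 T2 T4 T5.
T3: 0→6, due 18, lateness -12
T1: 6→20, due 27, lateness -7
T2: 20→33, due 29, lateness 4
T4: 33→40, due 39, lateness 1
T5: 40→45, due 40, lateness 5
Maximum = 5.
LPT (decreasing processing time): T1 T2 T4 T3 T5.
T1: 0→14, due 27, lateness -13
T2: 14→27, due 29, lateness -2
T4: 27→34, due 39, lateness -5
T3: 34→40, due 18, lateness 22
T5: 40→45, due 40, lateness 5
Maximum = 22.
FIFO (arrival order): T1 T2 T3 T4 T5.
T1: 0→14, due 27, lateness -13
T2: 14→27, due 29, lateness -2
T3: 27→33, due 18, lateness 15
T4: 33→40, due 39, lateness 1
T5: 40→45, due 40, lateness 5
Maximum = 15.
EDD 5, LPT 22, FIFO 15 → minimum 5.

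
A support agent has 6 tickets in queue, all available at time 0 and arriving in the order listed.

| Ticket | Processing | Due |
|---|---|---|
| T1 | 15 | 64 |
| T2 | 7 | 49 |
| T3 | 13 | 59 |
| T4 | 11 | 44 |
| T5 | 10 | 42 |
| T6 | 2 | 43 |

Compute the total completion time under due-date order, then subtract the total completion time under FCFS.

EDD (increasing due date): T5 T6 T4 T2 T3 T1.
T5: 0→10
T6: 10→12
T4: 12→23
T2: 23→30
T3: 30→43
T1: 43→58
Sum = 10+12+23+30+43+58 = 176.
FIFO (arrival order): T1 T2 T3 T4 T5 T6.
T1: 0→15
T2: 15→22
T3: 22→35
T4: 35→46
T5: 46→56
T6: 56→58
Sum = 15+22+35+46+56+58 = 232.
Difference = 176 − 232 = -56.

-56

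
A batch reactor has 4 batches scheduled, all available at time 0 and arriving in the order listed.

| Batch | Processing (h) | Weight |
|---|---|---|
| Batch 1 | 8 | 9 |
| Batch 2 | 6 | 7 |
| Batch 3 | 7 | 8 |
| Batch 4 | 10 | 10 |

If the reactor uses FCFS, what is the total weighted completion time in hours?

FIFO (arrival order): Batch 1 Batch 2 Batch 3 Batch 4.
Batch 1: finishes 8, weight 9, w·C = 72
Batch 2: finishes 14, weight 7, w·C = 98
Batch 3: finishes 21, weight 8, w·C = 168
Batch 4: finishes 31, weight 10, w·C = 310
Sum = 72+98+168+310 = 648.

648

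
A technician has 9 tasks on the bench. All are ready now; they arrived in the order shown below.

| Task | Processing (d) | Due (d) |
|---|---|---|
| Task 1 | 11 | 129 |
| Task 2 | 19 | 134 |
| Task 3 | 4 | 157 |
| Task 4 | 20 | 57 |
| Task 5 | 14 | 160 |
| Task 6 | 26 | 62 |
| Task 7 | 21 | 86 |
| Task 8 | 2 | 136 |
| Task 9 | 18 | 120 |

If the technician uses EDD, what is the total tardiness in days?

EDD (increasing due date): Task 4 Task 6 Task 7 Task 9 Task 1 Task 2 Task 8 Task 3 Task 5.
Task 4: 0→20, due 57, tardiness 0
Task 6: 20→46, due 62, tardiness 0
Task 7: 46→67, due 86, tardiness 0
Task 9: 67→85, due 120, tardiness 0
Task 1: 85→96, due 129, tardiness 0
Task 2: 96→115, due 134, tardiness 0
Task 8: 115→117, due 136, tardiness 0
Task 3: 117→121, due 157, tardiness 0
Task 5: 121→135, due 160, tardiness 0
Sum = 0+0+0+0+0+0+0+0+0 = 0.

0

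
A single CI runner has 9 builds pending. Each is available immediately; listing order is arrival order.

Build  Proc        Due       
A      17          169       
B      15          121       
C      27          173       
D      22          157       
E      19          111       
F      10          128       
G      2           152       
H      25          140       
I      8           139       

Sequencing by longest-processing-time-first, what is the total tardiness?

15

LPT (decreasing processing time): C H D E A B F I G.
C: 0→27, due 173, tardiness 0
H: 27→52, due 140, tardiness 0
D: 52→74, due 157, tardiness 0
E: 74→93, due 111, tardiness 0
A: 93→110, due 169, tardiness 0
B: 110→125, due 121, tardiness 4
F: 125→135, due 128, tardiness 7
I: 135→143, due 139, tardiness 4
G: 143→145, due 152, tardiness 0
Sum = 0+0+0+0+0+4+7+4+0 = 15.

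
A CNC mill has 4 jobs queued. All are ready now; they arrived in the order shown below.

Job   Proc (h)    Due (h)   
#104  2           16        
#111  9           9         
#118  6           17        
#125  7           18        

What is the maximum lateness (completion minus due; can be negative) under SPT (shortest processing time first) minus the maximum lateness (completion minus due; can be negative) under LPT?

SPT (increasing processing time): #104 #118 #125 #111.
#104: 0→2, due 16, lateness -14
#118: 2→8, due 17, lateness -9
#125: 8→15, due 18, lateness -3
#111: 15→24, due 9, lateness 15
Maximum = 15.
LPT (decreasing processing time): #111 #125 #118 #104.
#111: 0→9, due 9, lateness 0
#125: 9→16, due 18, lateness -2
#118: 16→22, due 17, lateness 5
#104: 22→24, due 16, lateness 8
Maximum = 8.
Difference = 15 − 8 = 7.

7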